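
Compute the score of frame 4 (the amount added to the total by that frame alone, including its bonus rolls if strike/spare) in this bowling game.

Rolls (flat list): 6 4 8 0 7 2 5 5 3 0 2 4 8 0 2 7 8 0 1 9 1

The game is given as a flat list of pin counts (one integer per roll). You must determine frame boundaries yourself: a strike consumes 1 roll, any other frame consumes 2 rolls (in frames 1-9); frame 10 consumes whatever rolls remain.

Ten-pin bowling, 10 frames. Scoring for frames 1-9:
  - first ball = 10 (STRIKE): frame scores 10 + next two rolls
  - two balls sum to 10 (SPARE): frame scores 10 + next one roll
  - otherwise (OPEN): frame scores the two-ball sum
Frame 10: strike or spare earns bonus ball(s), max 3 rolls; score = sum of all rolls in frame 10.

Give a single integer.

Answer: 13

Derivation:
Frame 1: SPARE (6+4=10). 10 + next roll (8) = 18. Cumulative: 18
Frame 2: OPEN (8+0=8). Cumulative: 26
Frame 3: OPEN (7+2=9). Cumulative: 35
Frame 4: SPARE (5+5=10). 10 + next roll (3) = 13. Cumulative: 48
Frame 5: OPEN (3+0=3). Cumulative: 51
Frame 6: OPEN (2+4=6). Cumulative: 57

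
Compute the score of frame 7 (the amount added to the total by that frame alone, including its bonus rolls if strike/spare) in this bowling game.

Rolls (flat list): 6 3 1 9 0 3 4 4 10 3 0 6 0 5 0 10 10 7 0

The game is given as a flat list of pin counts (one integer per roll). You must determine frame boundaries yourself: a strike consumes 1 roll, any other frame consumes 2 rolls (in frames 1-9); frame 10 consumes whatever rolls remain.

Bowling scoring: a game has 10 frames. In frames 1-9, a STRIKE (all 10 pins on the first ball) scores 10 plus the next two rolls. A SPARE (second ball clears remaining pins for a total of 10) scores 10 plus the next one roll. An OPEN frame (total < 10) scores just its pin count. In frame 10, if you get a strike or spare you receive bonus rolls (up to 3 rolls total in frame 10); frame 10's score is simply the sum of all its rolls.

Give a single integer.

Answer: 6

Derivation:
Frame 1: OPEN (6+3=9). Cumulative: 9
Frame 2: SPARE (1+9=10). 10 + next roll (0) = 10. Cumulative: 19
Frame 3: OPEN (0+3=3). Cumulative: 22
Frame 4: OPEN (4+4=8). Cumulative: 30
Frame 5: STRIKE. 10 + next two rolls (3+0) = 13. Cumulative: 43
Frame 6: OPEN (3+0=3). Cumulative: 46
Frame 7: OPEN (6+0=6). Cumulative: 52
Frame 8: OPEN (5+0=5). Cumulative: 57
Frame 9: STRIKE. 10 + next two rolls (10+7) = 27. Cumulative: 84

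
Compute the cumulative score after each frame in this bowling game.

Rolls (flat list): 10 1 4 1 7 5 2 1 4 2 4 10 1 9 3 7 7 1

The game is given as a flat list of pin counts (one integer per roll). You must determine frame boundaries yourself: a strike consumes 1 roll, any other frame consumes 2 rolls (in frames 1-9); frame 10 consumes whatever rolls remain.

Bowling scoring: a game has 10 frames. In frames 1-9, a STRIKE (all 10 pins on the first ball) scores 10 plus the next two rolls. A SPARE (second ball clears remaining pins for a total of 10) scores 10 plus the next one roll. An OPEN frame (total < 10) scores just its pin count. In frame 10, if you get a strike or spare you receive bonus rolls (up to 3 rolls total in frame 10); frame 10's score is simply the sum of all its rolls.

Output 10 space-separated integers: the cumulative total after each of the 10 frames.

Answer: 15 20 28 35 40 46 66 79 96 104

Derivation:
Frame 1: STRIKE. 10 + next two rolls (1+4) = 15. Cumulative: 15
Frame 2: OPEN (1+4=5). Cumulative: 20
Frame 3: OPEN (1+7=8). Cumulative: 28
Frame 4: OPEN (5+2=7). Cumulative: 35
Frame 5: OPEN (1+4=5). Cumulative: 40
Frame 6: OPEN (2+4=6). Cumulative: 46
Frame 7: STRIKE. 10 + next two rolls (1+9) = 20. Cumulative: 66
Frame 8: SPARE (1+9=10). 10 + next roll (3) = 13. Cumulative: 79
Frame 9: SPARE (3+7=10). 10 + next roll (7) = 17. Cumulative: 96
Frame 10: OPEN. Sum of all frame-10 rolls (7+1) = 8. Cumulative: 104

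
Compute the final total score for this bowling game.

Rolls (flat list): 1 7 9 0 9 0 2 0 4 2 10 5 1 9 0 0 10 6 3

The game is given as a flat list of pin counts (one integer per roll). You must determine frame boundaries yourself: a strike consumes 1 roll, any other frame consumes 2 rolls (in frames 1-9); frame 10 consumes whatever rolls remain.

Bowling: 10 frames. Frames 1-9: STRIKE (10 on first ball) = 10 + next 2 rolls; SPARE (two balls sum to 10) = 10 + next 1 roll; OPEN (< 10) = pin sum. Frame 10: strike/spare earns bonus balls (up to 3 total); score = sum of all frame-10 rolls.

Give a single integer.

Frame 1: OPEN (1+7=8). Cumulative: 8
Frame 2: OPEN (9+0=9). Cumulative: 17
Frame 3: OPEN (9+0=9). Cumulative: 26
Frame 4: OPEN (2+0=2). Cumulative: 28
Frame 5: OPEN (4+2=6). Cumulative: 34
Frame 6: STRIKE. 10 + next two rolls (5+1) = 16. Cumulative: 50
Frame 7: OPEN (5+1=6). Cumulative: 56
Frame 8: OPEN (9+0=9). Cumulative: 65
Frame 9: SPARE (0+10=10). 10 + next roll (6) = 16. Cumulative: 81
Frame 10: OPEN. Sum of all frame-10 rolls (6+3) = 9. Cumulative: 90

Answer: 90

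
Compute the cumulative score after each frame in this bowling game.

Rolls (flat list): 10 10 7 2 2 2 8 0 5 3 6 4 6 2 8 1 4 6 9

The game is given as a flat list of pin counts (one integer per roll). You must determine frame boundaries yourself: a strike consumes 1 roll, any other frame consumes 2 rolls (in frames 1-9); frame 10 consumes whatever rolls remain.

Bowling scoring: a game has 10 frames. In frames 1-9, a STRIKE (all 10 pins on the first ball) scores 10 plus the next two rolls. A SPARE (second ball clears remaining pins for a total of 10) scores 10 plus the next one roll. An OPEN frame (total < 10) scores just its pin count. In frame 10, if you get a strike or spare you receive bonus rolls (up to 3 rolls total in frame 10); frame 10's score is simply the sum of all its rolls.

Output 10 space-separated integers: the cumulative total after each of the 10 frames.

Answer: 27 46 55 59 67 75 91 99 108 127

Derivation:
Frame 1: STRIKE. 10 + next two rolls (10+7) = 27. Cumulative: 27
Frame 2: STRIKE. 10 + next two rolls (7+2) = 19. Cumulative: 46
Frame 3: OPEN (7+2=9). Cumulative: 55
Frame 4: OPEN (2+2=4). Cumulative: 59
Frame 5: OPEN (8+0=8). Cumulative: 67
Frame 6: OPEN (5+3=8). Cumulative: 75
Frame 7: SPARE (6+4=10). 10 + next roll (6) = 16. Cumulative: 91
Frame 8: OPEN (6+2=8). Cumulative: 99
Frame 9: OPEN (8+1=9). Cumulative: 108
Frame 10: SPARE. Sum of all frame-10 rolls (4+6+9) = 19. Cumulative: 127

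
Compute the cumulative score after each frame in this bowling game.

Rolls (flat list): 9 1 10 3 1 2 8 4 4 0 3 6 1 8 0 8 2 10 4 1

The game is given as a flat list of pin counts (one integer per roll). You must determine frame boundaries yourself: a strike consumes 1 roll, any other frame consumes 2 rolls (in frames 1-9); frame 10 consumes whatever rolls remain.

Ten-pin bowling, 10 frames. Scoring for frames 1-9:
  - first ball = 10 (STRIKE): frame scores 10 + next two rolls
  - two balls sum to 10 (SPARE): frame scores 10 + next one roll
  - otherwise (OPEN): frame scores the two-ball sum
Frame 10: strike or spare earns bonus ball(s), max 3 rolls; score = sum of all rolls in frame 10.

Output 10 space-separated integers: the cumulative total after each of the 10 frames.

Answer: 20 34 38 52 60 63 70 78 98 113

Derivation:
Frame 1: SPARE (9+1=10). 10 + next roll (10) = 20. Cumulative: 20
Frame 2: STRIKE. 10 + next two rolls (3+1) = 14. Cumulative: 34
Frame 3: OPEN (3+1=4). Cumulative: 38
Frame 4: SPARE (2+8=10). 10 + next roll (4) = 14. Cumulative: 52
Frame 5: OPEN (4+4=8). Cumulative: 60
Frame 6: OPEN (0+3=3). Cumulative: 63
Frame 7: OPEN (6+1=7). Cumulative: 70
Frame 8: OPEN (8+0=8). Cumulative: 78
Frame 9: SPARE (8+2=10). 10 + next roll (10) = 20. Cumulative: 98
Frame 10: STRIKE. Sum of all frame-10 rolls (10+4+1) = 15. Cumulative: 113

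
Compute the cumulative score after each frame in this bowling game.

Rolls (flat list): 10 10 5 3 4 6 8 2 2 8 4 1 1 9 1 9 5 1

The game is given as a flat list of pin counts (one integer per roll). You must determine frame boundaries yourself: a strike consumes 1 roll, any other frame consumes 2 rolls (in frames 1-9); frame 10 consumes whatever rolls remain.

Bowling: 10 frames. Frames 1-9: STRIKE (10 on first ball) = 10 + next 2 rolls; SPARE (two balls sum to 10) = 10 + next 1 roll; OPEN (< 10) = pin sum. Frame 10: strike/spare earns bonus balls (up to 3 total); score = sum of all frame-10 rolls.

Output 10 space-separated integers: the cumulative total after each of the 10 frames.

Answer: 25 43 51 69 81 95 100 111 126 132

Derivation:
Frame 1: STRIKE. 10 + next two rolls (10+5) = 25. Cumulative: 25
Frame 2: STRIKE. 10 + next two rolls (5+3) = 18. Cumulative: 43
Frame 3: OPEN (5+3=8). Cumulative: 51
Frame 4: SPARE (4+6=10). 10 + next roll (8) = 18. Cumulative: 69
Frame 5: SPARE (8+2=10). 10 + next roll (2) = 12. Cumulative: 81
Frame 6: SPARE (2+8=10). 10 + next roll (4) = 14. Cumulative: 95
Frame 7: OPEN (4+1=5). Cumulative: 100
Frame 8: SPARE (1+9=10). 10 + next roll (1) = 11. Cumulative: 111
Frame 9: SPARE (1+9=10). 10 + next roll (5) = 15. Cumulative: 126
Frame 10: OPEN. Sum of all frame-10 rolls (5+1) = 6. Cumulative: 132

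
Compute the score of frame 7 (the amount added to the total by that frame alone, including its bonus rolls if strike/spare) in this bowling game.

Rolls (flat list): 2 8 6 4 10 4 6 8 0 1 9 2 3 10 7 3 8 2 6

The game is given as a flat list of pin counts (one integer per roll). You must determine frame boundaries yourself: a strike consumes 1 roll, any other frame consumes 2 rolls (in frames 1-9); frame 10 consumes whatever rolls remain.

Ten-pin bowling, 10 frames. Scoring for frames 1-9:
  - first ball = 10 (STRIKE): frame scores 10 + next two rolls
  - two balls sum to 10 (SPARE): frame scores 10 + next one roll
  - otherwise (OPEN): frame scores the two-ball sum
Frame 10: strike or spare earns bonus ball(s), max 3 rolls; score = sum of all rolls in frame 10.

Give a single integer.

Frame 1: SPARE (2+8=10). 10 + next roll (6) = 16. Cumulative: 16
Frame 2: SPARE (6+4=10). 10 + next roll (10) = 20. Cumulative: 36
Frame 3: STRIKE. 10 + next two rolls (4+6) = 20. Cumulative: 56
Frame 4: SPARE (4+6=10). 10 + next roll (8) = 18. Cumulative: 74
Frame 5: OPEN (8+0=8). Cumulative: 82
Frame 6: SPARE (1+9=10). 10 + next roll (2) = 12. Cumulative: 94
Frame 7: OPEN (2+3=5). Cumulative: 99
Frame 8: STRIKE. 10 + next two rolls (7+3) = 20. Cumulative: 119
Frame 9: SPARE (7+3=10). 10 + next roll (8) = 18. Cumulative: 137

Answer: 5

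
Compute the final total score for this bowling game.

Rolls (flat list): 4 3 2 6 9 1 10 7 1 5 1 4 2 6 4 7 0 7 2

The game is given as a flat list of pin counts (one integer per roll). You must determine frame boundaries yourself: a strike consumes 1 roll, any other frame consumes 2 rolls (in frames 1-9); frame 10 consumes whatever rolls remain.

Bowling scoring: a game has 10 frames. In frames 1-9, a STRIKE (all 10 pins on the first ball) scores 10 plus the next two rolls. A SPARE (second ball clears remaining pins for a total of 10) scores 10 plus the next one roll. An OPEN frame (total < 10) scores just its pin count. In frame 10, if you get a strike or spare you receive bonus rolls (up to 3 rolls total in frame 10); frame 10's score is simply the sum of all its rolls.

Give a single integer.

Frame 1: OPEN (4+3=7). Cumulative: 7
Frame 2: OPEN (2+6=8). Cumulative: 15
Frame 3: SPARE (9+1=10). 10 + next roll (10) = 20. Cumulative: 35
Frame 4: STRIKE. 10 + next two rolls (7+1) = 18. Cumulative: 53
Frame 5: OPEN (7+1=8). Cumulative: 61
Frame 6: OPEN (5+1=6). Cumulative: 67
Frame 7: OPEN (4+2=6). Cumulative: 73
Frame 8: SPARE (6+4=10). 10 + next roll (7) = 17. Cumulative: 90
Frame 9: OPEN (7+0=7). Cumulative: 97
Frame 10: OPEN. Sum of all frame-10 rolls (7+2) = 9. Cumulative: 106

Answer: 106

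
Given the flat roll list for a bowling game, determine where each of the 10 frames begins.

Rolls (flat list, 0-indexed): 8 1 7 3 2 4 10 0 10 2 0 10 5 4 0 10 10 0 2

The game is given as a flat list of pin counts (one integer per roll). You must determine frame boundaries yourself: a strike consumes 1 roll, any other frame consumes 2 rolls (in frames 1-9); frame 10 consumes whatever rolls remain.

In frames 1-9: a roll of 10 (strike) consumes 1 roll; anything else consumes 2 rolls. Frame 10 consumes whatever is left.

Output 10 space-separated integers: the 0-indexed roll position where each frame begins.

Frame 1 starts at roll index 0: rolls=8,1 (sum=9), consumes 2 rolls
Frame 2 starts at roll index 2: rolls=7,3 (sum=10), consumes 2 rolls
Frame 3 starts at roll index 4: rolls=2,4 (sum=6), consumes 2 rolls
Frame 4 starts at roll index 6: roll=10 (strike), consumes 1 roll
Frame 5 starts at roll index 7: rolls=0,10 (sum=10), consumes 2 rolls
Frame 6 starts at roll index 9: rolls=2,0 (sum=2), consumes 2 rolls
Frame 7 starts at roll index 11: roll=10 (strike), consumes 1 roll
Frame 8 starts at roll index 12: rolls=5,4 (sum=9), consumes 2 rolls
Frame 9 starts at roll index 14: rolls=0,10 (sum=10), consumes 2 rolls
Frame 10 starts at roll index 16: 3 remaining rolls

Answer: 0 2 4 6 7 9 11 12 14 16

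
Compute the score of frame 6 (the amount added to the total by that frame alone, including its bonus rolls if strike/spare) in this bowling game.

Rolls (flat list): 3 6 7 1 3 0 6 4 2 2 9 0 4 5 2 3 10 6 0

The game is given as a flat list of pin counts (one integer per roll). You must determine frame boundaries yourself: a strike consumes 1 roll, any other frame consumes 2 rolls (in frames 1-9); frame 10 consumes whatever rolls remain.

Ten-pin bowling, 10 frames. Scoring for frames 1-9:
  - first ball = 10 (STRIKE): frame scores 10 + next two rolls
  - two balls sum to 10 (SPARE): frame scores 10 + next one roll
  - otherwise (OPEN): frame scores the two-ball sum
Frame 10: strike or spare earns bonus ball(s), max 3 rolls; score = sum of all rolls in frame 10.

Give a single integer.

Frame 1: OPEN (3+6=9). Cumulative: 9
Frame 2: OPEN (7+1=8). Cumulative: 17
Frame 3: OPEN (3+0=3). Cumulative: 20
Frame 4: SPARE (6+4=10). 10 + next roll (2) = 12. Cumulative: 32
Frame 5: OPEN (2+2=4). Cumulative: 36
Frame 6: OPEN (9+0=9). Cumulative: 45
Frame 7: OPEN (4+5=9). Cumulative: 54
Frame 8: OPEN (2+3=5). Cumulative: 59

Answer: 9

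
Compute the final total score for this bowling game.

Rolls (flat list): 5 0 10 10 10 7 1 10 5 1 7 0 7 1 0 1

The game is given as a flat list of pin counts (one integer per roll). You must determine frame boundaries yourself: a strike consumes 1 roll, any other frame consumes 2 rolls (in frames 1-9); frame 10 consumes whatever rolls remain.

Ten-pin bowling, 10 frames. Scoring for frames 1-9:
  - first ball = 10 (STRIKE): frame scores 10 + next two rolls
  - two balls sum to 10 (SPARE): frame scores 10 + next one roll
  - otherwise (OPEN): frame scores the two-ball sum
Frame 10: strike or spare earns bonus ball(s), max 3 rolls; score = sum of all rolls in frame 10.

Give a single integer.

Answer: 126

Derivation:
Frame 1: OPEN (5+0=5). Cumulative: 5
Frame 2: STRIKE. 10 + next two rolls (10+10) = 30. Cumulative: 35
Frame 3: STRIKE. 10 + next two rolls (10+7) = 27. Cumulative: 62
Frame 4: STRIKE. 10 + next two rolls (7+1) = 18. Cumulative: 80
Frame 5: OPEN (7+1=8). Cumulative: 88
Frame 6: STRIKE. 10 + next two rolls (5+1) = 16. Cumulative: 104
Frame 7: OPEN (5+1=6). Cumulative: 110
Frame 8: OPEN (7+0=7). Cumulative: 117
Frame 9: OPEN (7+1=8). Cumulative: 125
Frame 10: OPEN. Sum of all frame-10 rolls (0+1) = 1. Cumulative: 126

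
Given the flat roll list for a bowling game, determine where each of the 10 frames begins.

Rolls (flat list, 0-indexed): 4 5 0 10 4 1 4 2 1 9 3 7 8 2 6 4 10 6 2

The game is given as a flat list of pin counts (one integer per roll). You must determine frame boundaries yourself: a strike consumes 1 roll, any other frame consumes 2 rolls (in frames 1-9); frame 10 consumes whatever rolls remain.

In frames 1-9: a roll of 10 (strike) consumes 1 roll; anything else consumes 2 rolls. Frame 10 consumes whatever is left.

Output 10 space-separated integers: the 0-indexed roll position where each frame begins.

Answer: 0 2 4 6 8 10 12 14 16 17

Derivation:
Frame 1 starts at roll index 0: rolls=4,5 (sum=9), consumes 2 rolls
Frame 2 starts at roll index 2: rolls=0,10 (sum=10), consumes 2 rolls
Frame 3 starts at roll index 4: rolls=4,1 (sum=5), consumes 2 rolls
Frame 4 starts at roll index 6: rolls=4,2 (sum=6), consumes 2 rolls
Frame 5 starts at roll index 8: rolls=1,9 (sum=10), consumes 2 rolls
Frame 6 starts at roll index 10: rolls=3,7 (sum=10), consumes 2 rolls
Frame 7 starts at roll index 12: rolls=8,2 (sum=10), consumes 2 rolls
Frame 8 starts at roll index 14: rolls=6,4 (sum=10), consumes 2 rolls
Frame 9 starts at roll index 16: roll=10 (strike), consumes 1 roll
Frame 10 starts at roll index 17: 2 remaining rolls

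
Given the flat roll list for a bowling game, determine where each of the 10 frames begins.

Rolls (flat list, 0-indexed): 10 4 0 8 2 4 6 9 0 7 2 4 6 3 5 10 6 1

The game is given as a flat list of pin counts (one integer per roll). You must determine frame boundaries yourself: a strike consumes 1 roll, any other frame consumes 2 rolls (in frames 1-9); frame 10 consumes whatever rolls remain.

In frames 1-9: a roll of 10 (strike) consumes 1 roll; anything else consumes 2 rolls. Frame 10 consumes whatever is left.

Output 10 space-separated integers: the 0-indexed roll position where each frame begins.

Frame 1 starts at roll index 0: roll=10 (strike), consumes 1 roll
Frame 2 starts at roll index 1: rolls=4,0 (sum=4), consumes 2 rolls
Frame 3 starts at roll index 3: rolls=8,2 (sum=10), consumes 2 rolls
Frame 4 starts at roll index 5: rolls=4,6 (sum=10), consumes 2 rolls
Frame 5 starts at roll index 7: rolls=9,0 (sum=9), consumes 2 rolls
Frame 6 starts at roll index 9: rolls=7,2 (sum=9), consumes 2 rolls
Frame 7 starts at roll index 11: rolls=4,6 (sum=10), consumes 2 rolls
Frame 8 starts at roll index 13: rolls=3,5 (sum=8), consumes 2 rolls
Frame 9 starts at roll index 15: roll=10 (strike), consumes 1 roll
Frame 10 starts at roll index 16: 2 remaining rolls

Answer: 0 1 3 5 7 9 11 13 15 16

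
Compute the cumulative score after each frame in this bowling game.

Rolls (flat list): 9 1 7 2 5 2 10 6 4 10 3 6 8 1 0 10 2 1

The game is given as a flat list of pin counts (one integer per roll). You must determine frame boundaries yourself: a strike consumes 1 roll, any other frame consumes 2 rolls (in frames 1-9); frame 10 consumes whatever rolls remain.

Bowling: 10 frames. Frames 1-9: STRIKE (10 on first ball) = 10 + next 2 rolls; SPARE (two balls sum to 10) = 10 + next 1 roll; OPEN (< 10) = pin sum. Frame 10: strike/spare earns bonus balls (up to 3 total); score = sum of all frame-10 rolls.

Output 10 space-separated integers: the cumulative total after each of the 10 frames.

Answer: 17 26 33 53 73 92 101 110 122 125

Derivation:
Frame 1: SPARE (9+1=10). 10 + next roll (7) = 17. Cumulative: 17
Frame 2: OPEN (7+2=9). Cumulative: 26
Frame 3: OPEN (5+2=7). Cumulative: 33
Frame 4: STRIKE. 10 + next two rolls (6+4) = 20. Cumulative: 53
Frame 5: SPARE (6+4=10). 10 + next roll (10) = 20. Cumulative: 73
Frame 6: STRIKE. 10 + next two rolls (3+6) = 19. Cumulative: 92
Frame 7: OPEN (3+6=9). Cumulative: 101
Frame 8: OPEN (8+1=9). Cumulative: 110
Frame 9: SPARE (0+10=10). 10 + next roll (2) = 12. Cumulative: 122
Frame 10: OPEN. Sum of all frame-10 rolls (2+1) = 3. Cumulative: 125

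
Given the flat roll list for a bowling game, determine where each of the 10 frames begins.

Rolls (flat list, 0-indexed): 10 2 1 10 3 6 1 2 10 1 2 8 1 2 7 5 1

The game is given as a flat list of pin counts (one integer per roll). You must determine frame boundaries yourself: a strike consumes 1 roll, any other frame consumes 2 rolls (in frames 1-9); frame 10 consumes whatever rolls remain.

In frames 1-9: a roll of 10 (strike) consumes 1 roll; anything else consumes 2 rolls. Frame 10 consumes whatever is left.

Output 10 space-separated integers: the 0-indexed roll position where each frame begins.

Frame 1 starts at roll index 0: roll=10 (strike), consumes 1 roll
Frame 2 starts at roll index 1: rolls=2,1 (sum=3), consumes 2 rolls
Frame 3 starts at roll index 3: roll=10 (strike), consumes 1 roll
Frame 4 starts at roll index 4: rolls=3,6 (sum=9), consumes 2 rolls
Frame 5 starts at roll index 6: rolls=1,2 (sum=3), consumes 2 rolls
Frame 6 starts at roll index 8: roll=10 (strike), consumes 1 roll
Frame 7 starts at roll index 9: rolls=1,2 (sum=3), consumes 2 rolls
Frame 8 starts at roll index 11: rolls=8,1 (sum=9), consumes 2 rolls
Frame 9 starts at roll index 13: rolls=2,7 (sum=9), consumes 2 rolls
Frame 10 starts at roll index 15: 2 remaining rolls

Answer: 0 1 3 4 6 8 9 11 13 15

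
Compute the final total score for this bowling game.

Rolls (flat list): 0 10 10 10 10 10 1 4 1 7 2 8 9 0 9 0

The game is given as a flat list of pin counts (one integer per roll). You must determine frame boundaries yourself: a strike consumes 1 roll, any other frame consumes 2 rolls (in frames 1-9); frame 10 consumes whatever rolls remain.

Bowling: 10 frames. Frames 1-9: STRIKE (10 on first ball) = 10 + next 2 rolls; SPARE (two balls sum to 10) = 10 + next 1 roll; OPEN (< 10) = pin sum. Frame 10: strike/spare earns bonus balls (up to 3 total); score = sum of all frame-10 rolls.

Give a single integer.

Frame 1: SPARE (0+10=10). 10 + next roll (10) = 20. Cumulative: 20
Frame 2: STRIKE. 10 + next two rolls (10+10) = 30. Cumulative: 50
Frame 3: STRIKE. 10 + next two rolls (10+10) = 30. Cumulative: 80
Frame 4: STRIKE. 10 + next two rolls (10+1) = 21. Cumulative: 101
Frame 5: STRIKE. 10 + next two rolls (1+4) = 15. Cumulative: 116
Frame 6: OPEN (1+4=5). Cumulative: 121
Frame 7: OPEN (1+7=8). Cumulative: 129
Frame 8: SPARE (2+8=10). 10 + next roll (9) = 19. Cumulative: 148
Frame 9: OPEN (9+0=9). Cumulative: 157
Frame 10: OPEN. Sum of all frame-10 rolls (9+0) = 9. Cumulative: 166

Answer: 166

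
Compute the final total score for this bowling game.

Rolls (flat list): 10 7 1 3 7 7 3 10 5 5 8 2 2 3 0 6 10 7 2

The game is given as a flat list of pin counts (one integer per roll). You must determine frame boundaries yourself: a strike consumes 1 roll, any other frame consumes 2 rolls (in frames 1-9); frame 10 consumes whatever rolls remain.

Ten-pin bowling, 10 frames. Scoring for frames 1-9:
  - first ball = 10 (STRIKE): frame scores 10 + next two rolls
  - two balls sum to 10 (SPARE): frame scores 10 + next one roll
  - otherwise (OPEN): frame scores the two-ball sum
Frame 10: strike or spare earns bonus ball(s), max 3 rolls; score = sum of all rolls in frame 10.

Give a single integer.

Answer: 143

Derivation:
Frame 1: STRIKE. 10 + next two rolls (7+1) = 18. Cumulative: 18
Frame 2: OPEN (7+1=8). Cumulative: 26
Frame 3: SPARE (3+7=10). 10 + next roll (7) = 17. Cumulative: 43
Frame 4: SPARE (7+3=10). 10 + next roll (10) = 20. Cumulative: 63
Frame 5: STRIKE. 10 + next two rolls (5+5) = 20. Cumulative: 83
Frame 6: SPARE (5+5=10). 10 + next roll (8) = 18. Cumulative: 101
Frame 7: SPARE (8+2=10). 10 + next roll (2) = 12. Cumulative: 113
Frame 8: OPEN (2+3=5). Cumulative: 118
Frame 9: OPEN (0+6=6). Cumulative: 124
Frame 10: STRIKE. Sum of all frame-10 rolls (10+7+2) = 19. Cumulative: 143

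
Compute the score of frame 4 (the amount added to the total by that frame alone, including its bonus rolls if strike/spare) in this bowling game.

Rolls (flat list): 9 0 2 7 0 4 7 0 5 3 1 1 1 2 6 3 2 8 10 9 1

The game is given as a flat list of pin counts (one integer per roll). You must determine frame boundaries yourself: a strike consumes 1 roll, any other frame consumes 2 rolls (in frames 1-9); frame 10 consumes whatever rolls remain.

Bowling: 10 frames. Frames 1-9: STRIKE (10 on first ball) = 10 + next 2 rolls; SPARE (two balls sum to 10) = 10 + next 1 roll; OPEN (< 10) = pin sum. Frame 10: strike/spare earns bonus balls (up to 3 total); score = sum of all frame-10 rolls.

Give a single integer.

Answer: 7

Derivation:
Frame 1: OPEN (9+0=9). Cumulative: 9
Frame 2: OPEN (2+7=9). Cumulative: 18
Frame 3: OPEN (0+4=4). Cumulative: 22
Frame 4: OPEN (7+0=7). Cumulative: 29
Frame 5: OPEN (5+3=8). Cumulative: 37
Frame 6: OPEN (1+1=2). Cumulative: 39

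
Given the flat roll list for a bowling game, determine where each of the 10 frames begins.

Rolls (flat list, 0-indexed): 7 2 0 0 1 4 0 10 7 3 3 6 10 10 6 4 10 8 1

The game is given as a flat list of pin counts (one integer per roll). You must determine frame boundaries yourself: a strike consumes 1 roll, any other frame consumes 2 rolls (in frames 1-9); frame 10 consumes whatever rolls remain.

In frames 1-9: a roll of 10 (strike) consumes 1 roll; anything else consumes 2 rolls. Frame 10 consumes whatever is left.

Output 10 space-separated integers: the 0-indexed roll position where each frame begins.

Frame 1 starts at roll index 0: rolls=7,2 (sum=9), consumes 2 rolls
Frame 2 starts at roll index 2: rolls=0,0 (sum=0), consumes 2 rolls
Frame 3 starts at roll index 4: rolls=1,4 (sum=5), consumes 2 rolls
Frame 4 starts at roll index 6: rolls=0,10 (sum=10), consumes 2 rolls
Frame 5 starts at roll index 8: rolls=7,3 (sum=10), consumes 2 rolls
Frame 6 starts at roll index 10: rolls=3,6 (sum=9), consumes 2 rolls
Frame 7 starts at roll index 12: roll=10 (strike), consumes 1 roll
Frame 8 starts at roll index 13: roll=10 (strike), consumes 1 roll
Frame 9 starts at roll index 14: rolls=6,4 (sum=10), consumes 2 rolls
Frame 10 starts at roll index 16: 3 remaining rolls

Answer: 0 2 4 6 8 10 12 13 14 16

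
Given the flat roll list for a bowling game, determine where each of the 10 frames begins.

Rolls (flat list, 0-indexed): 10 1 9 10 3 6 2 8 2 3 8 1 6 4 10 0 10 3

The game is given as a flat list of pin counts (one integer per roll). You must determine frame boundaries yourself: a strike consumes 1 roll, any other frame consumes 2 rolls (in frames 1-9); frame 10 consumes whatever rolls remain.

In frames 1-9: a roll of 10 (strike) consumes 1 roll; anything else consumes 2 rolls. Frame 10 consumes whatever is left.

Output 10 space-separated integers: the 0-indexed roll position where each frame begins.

Answer: 0 1 3 4 6 8 10 12 14 15

Derivation:
Frame 1 starts at roll index 0: roll=10 (strike), consumes 1 roll
Frame 2 starts at roll index 1: rolls=1,9 (sum=10), consumes 2 rolls
Frame 3 starts at roll index 3: roll=10 (strike), consumes 1 roll
Frame 4 starts at roll index 4: rolls=3,6 (sum=9), consumes 2 rolls
Frame 5 starts at roll index 6: rolls=2,8 (sum=10), consumes 2 rolls
Frame 6 starts at roll index 8: rolls=2,3 (sum=5), consumes 2 rolls
Frame 7 starts at roll index 10: rolls=8,1 (sum=9), consumes 2 rolls
Frame 8 starts at roll index 12: rolls=6,4 (sum=10), consumes 2 rolls
Frame 9 starts at roll index 14: roll=10 (strike), consumes 1 roll
Frame 10 starts at roll index 15: 3 remaining rolls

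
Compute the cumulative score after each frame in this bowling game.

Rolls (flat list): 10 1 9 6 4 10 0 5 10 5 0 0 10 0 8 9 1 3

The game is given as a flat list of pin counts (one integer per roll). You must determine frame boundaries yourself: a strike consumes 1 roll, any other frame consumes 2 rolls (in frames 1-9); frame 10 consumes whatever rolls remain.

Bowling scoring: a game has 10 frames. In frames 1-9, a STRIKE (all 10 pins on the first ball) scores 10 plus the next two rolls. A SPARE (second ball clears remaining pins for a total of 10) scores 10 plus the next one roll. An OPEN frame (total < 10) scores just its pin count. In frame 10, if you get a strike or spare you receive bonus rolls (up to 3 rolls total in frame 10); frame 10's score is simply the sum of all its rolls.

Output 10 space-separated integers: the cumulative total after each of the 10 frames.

Answer: 20 36 56 71 76 91 96 106 114 127

Derivation:
Frame 1: STRIKE. 10 + next two rolls (1+9) = 20. Cumulative: 20
Frame 2: SPARE (1+9=10). 10 + next roll (6) = 16. Cumulative: 36
Frame 3: SPARE (6+4=10). 10 + next roll (10) = 20. Cumulative: 56
Frame 4: STRIKE. 10 + next two rolls (0+5) = 15. Cumulative: 71
Frame 5: OPEN (0+5=5). Cumulative: 76
Frame 6: STRIKE. 10 + next two rolls (5+0) = 15. Cumulative: 91
Frame 7: OPEN (5+0=5). Cumulative: 96
Frame 8: SPARE (0+10=10). 10 + next roll (0) = 10. Cumulative: 106
Frame 9: OPEN (0+8=8). Cumulative: 114
Frame 10: SPARE. Sum of all frame-10 rolls (9+1+3) = 13. Cumulative: 127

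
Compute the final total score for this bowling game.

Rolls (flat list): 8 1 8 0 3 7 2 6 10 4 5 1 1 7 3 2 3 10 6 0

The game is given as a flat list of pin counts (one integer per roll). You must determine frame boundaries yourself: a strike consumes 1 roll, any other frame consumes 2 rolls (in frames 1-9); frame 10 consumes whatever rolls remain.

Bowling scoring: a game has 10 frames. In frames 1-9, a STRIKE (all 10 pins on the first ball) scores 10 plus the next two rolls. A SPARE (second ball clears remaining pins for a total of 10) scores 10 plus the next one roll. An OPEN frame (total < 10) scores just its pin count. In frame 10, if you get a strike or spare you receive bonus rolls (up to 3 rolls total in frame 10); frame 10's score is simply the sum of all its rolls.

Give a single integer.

Frame 1: OPEN (8+1=9). Cumulative: 9
Frame 2: OPEN (8+0=8). Cumulative: 17
Frame 3: SPARE (3+7=10). 10 + next roll (2) = 12. Cumulative: 29
Frame 4: OPEN (2+6=8). Cumulative: 37
Frame 5: STRIKE. 10 + next two rolls (4+5) = 19. Cumulative: 56
Frame 6: OPEN (4+5=9). Cumulative: 65
Frame 7: OPEN (1+1=2). Cumulative: 67
Frame 8: SPARE (7+3=10). 10 + next roll (2) = 12. Cumulative: 79
Frame 9: OPEN (2+3=5). Cumulative: 84
Frame 10: STRIKE. Sum of all frame-10 rolls (10+6+0) = 16. Cumulative: 100

Answer: 100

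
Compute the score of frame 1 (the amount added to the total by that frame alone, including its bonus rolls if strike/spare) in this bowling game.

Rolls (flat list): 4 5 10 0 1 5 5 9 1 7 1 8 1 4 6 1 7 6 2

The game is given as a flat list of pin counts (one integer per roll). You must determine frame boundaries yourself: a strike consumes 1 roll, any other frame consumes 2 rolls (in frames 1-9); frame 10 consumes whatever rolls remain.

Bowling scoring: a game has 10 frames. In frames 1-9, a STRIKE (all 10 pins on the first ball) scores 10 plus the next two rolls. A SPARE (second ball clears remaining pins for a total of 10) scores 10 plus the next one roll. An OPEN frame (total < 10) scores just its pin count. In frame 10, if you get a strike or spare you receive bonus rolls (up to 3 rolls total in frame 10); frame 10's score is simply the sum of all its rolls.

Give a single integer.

Frame 1: OPEN (4+5=9). Cumulative: 9
Frame 2: STRIKE. 10 + next two rolls (0+1) = 11. Cumulative: 20
Frame 3: OPEN (0+1=1). Cumulative: 21

Answer: 9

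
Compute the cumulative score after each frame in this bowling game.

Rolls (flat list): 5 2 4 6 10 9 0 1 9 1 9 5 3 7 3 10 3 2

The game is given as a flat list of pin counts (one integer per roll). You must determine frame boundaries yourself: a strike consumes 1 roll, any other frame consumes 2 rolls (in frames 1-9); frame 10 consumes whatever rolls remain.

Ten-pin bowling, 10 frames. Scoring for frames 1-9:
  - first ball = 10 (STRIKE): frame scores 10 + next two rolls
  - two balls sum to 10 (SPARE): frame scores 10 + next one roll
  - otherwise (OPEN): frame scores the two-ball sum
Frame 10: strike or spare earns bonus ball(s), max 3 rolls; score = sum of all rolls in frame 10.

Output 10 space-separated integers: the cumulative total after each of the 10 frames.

Answer: 7 27 46 55 66 81 89 109 124 129

Derivation:
Frame 1: OPEN (5+2=7). Cumulative: 7
Frame 2: SPARE (4+6=10). 10 + next roll (10) = 20. Cumulative: 27
Frame 3: STRIKE. 10 + next two rolls (9+0) = 19. Cumulative: 46
Frame 4: OPEN (9+0=9). Cumulative: 55
Frame 5: SPARE (1+9=10). 10 + next roll (1) = 11. Cumulative: 66
Frame 6: SPARE (1+9=10). 10 + next roll (5) = 15. Cumulative: 81
Frame 7: OPEN (5+3=8). Cumulative: 89
Frame 8: SPARE (7+3=10). 10 + next roll (10) = 20. Cumulative: 109
Frame 9: STRIKE. 10 + next two rolls (3+2) = 15. Cumulative: 124
Frame 10: OPEN. Sum of all frame-10 rolls (3+2) = 5. Cumulative: 129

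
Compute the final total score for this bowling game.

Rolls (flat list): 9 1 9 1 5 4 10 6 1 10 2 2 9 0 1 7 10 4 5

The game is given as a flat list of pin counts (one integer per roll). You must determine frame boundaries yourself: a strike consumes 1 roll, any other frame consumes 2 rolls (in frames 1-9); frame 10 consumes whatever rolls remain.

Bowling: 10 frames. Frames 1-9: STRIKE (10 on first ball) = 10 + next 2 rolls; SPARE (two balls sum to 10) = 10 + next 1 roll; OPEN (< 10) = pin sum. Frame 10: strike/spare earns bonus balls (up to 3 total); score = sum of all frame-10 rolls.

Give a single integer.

Answer: 121

Derivation:
Frame 1: SPARE (9+1=10). 10 + next roll (9) = 19. Cumulative: 19
Frame 2: SPARE (9+1=10). 10 + next roll (5) = 15. Cumulative: 34
Frame 3: OPEN (5+4=9). Cumulative: 43
Frame 4: STRIKE. 10 + next two rolls (6+1) = 17. Cumulative: 60
Frame 5: OPEN (6+1=7). Cumulative: 67
Frame 6: STRIKE. 10 + next two rolls (2+2) = 14. Cumulative: 81
Frame 7: OPEN (2+2=4). Cumulative: 85
Frame 8: OPEN (9+0=9). Cumulative: 94
Frame 9: OPEN (1+7=8). Cumulative: 102
Frame 10: STRIKE. Sum of all frame-10 rolls (10+4+5) = 19. Cumulative: 121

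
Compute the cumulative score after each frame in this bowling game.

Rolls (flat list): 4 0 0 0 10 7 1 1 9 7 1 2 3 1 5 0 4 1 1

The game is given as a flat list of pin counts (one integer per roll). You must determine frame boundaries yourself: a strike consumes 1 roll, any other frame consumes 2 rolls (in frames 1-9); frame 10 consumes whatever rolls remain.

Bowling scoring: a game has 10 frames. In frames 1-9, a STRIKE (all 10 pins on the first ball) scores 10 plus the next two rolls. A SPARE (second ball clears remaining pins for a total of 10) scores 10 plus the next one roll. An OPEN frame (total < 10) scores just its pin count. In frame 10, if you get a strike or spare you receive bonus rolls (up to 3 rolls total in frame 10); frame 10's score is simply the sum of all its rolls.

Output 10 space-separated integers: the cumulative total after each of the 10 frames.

Answer: 4 4 22 30 47 55 60 66 70 72

Derivation:
Frame 1: OPEN (4+0=4). Cumulative: 4
Frame 2: OPEN (0+0=0). Cumulative: 4
Frame 3: STRIKE. 10 + next two rolls (7+1) = 18. Cumulative: 22
Frame 4: OPEN (7+1=8). Cumulative: 30
Frame 5: SPARE (1+9=10). 10 + next roll (7) = 17. Cumulative: 47
Frame 6: OPEN (7+1=8). Cumulative: 55
Frame 7: OPEN (2+3=5). Cumulative: 60
Frame 8: OPEN (1+5=6). Cumulative: 66
Frame 9: OPEN (0+4=4). Cumulative: 70
Frame 10: OPEN. Sum of all frame-10 rolls (1+1) = 2. Cumulative: 72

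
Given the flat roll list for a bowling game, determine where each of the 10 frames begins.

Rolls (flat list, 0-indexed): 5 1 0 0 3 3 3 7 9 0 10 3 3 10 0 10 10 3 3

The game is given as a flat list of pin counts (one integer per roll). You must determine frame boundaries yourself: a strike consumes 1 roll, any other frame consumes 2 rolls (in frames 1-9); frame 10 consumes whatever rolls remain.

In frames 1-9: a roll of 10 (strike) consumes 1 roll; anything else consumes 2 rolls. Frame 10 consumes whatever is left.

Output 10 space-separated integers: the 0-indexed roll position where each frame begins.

Frame 1 starts at roll index 0: rolls=5,1 (sum=6), consumes 2 rolls
Frame 2 starts at roll index 2: rolls=0,0 (sum=0), consumes 2 rolls
Frame 3 starts at roll index 4: rolls=3,3 (sum=6), consumes 2 rolls
Frame 4 starts at roll index 6: rolls=3,7 (sum=10), consumes 2 rolls
Frame 5 starts at roll index 8: rolls=9,0 (sum=9), consumes 2 rolls
Frame 6 starts at roll index 10: roll=10 (strike), consumes 1 roll
Frame 7 starts at roll index 11: rolls=3,3 (sum=6), consumes 2 rolls
Frame 8 starts at roll index 13: roll=10 (strike), consumes 1 roll
Frame 9 starts at roll index 14: rolls=0,10 (sum=10), consumes 2 rolls
Frame 10 starts at roll index 16: 3 remaining rolls

Answer: 0 2 4 6 8 10 11 13 14 16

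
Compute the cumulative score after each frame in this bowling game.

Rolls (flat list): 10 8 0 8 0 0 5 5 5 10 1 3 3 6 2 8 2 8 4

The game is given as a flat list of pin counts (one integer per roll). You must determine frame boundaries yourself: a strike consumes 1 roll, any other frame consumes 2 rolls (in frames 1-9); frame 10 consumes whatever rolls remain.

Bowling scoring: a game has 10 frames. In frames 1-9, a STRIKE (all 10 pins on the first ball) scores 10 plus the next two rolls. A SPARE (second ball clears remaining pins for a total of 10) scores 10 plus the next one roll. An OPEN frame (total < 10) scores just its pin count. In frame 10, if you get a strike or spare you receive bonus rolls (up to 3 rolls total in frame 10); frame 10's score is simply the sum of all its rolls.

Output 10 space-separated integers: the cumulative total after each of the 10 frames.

Answer: 18 26 34 39 59 73 77 86 98 112

Derivation:
Frame 1: STRIKE. 10 + next two rolls (8+0) = 18. Cumulative: 18
Frame 2: OPEN (8+0=8). Cumulative: 26
Frame 3: OPEN (8+0=8). Cumulative: 34
Frame 4: OPEN (0+5=5). Cumulative: 39
Frame 5: SPARE (5+5=10). 10 + next roll (10) = 20. Cumulative: 59
Frame 6: STRIKE. 10 + next two rolls (1+3) = 14. Cumulative: 73
Frame 7: OPEN (1+3=4). Cumulative: 77
Frame 8: OPEN (3+6=9). Cumulative: 86
Frame 9: SPARE (2+8=10). 10 + next roll (2) = 12. Cumulative: 98
Frame 10: SPARE. Sum of all frame-10 rolls (2+8+4) = 14. Cumulative: 112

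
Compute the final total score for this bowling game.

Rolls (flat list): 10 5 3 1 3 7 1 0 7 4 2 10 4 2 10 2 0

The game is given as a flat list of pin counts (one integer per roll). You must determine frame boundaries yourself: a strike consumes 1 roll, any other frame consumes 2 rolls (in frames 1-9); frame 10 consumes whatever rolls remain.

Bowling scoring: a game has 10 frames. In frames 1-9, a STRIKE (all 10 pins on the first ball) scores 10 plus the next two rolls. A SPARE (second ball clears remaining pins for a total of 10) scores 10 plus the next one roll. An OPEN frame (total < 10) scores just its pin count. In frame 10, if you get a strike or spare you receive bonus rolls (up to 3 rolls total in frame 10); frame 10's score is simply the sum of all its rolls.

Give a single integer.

Answer: 87

Derivation:
Frame 1: STRIKE. 10 + next two rolls (5+3) = 18. Cumulative: 18
Frame 2: OPEN (5+3=8). Cumulative: 26
Frame 3: OPEN (1+3=4). Cumulative: 30
Frame 4: OPEN (7+1=8). Cumulative: 38
Frame 5: OPEN (0+7=7). Cumulative: 45
Frame 6: OPEN (4+2=6). Cumulative: 51
Frame 7: STRIKE. 10 + next two rolls (4+2) = 16. Cumulative: 67
Frame 8: OPEN (4+2=6). Cumulative: 73
Frame 9: STRIKE. 10 + next two rolls (2+0) = 12. Cumulative: 85
Frame 10: OPEN. Sum of all frame-10 rolls (2+0) = 2. Cumulative: 87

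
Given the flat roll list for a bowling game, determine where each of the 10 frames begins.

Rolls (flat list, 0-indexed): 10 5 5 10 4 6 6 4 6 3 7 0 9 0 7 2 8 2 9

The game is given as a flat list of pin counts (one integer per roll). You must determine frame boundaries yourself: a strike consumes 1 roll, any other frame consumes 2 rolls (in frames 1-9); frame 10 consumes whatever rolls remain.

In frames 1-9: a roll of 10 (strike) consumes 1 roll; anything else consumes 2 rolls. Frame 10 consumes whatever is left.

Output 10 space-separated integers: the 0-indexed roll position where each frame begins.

Frame 1 starts at roll index 0: roll=10 (strike), consumes 1 roll
Frame 2 starts at roll index 1: rolls=5,5 (sum=10), consumes 2 rolls
Frame 3 starts at roll index 3: roll=10 (strike), consumes 1 roll
Frame 4 starts at roll index 4: rolls=4,6 (sum=10), consumes 2 rolls
Frame 5 starts at roll index 6: rolls=6,4 (sum=10), consumes 2 rolls
Frame 6 starts at roll index 8: rolls=6,3 (sum=9), consumes 2 rolls
Frame 7 starts at roll index 10: rolls=7,0 (sum=7), consumes 2 rolls
Frame 8 starts at roll index 12: rolls=9,0 (sum=9), consumes 2 rolls
Frame 9 starts at roll index 14: rolls=7,2 (sum=9), consumes 2 rolls
Frame 10 starts at roll index 16: 3 remaining rolls

Answer: 0 1 3 4 6 8 10 12 14 16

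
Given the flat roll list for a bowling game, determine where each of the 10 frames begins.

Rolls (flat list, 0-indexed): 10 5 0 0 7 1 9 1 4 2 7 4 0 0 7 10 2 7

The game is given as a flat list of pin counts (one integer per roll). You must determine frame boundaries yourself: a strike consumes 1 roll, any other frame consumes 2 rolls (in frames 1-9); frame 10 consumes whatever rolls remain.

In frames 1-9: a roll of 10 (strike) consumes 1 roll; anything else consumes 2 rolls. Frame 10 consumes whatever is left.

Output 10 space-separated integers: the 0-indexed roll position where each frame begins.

Frame 1 starts at roll index 0: roll=10 (strike), consumes 1 roll
Frame 2 starts at roll index 1: rolls=5,0 (sum=5), consumes 2 rolls
Frame 3 starts at roll index 3: rolls=0,7 (sum=7), consumes 2 rolls
Frame 4 starts at roll index 5: rolls=1,9 (sum=10), consumes 2 rolls
Frame 5 starts at roll index 7: rolls=1,4 (sum=5), consumes 2 rolls
Frame 6 starts at roll index 9: rolls=2,7 (sum=9), consumes 2 rolls
Frame 7 starts at roll index 11: rolls=4,0 (sum=4), consumes 2 rolls
Frame 8 starts at roll index 13: rolls=0,7 (sum=7), consumes 2 rolls
Frame 9 starts at roll index 15: roll=10 (strike), consumes 1 roll
Frame 10 starts at roll index 16: 2 remaining rolls

Answer: 0 1 3 5 7 9 11 13 15 16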